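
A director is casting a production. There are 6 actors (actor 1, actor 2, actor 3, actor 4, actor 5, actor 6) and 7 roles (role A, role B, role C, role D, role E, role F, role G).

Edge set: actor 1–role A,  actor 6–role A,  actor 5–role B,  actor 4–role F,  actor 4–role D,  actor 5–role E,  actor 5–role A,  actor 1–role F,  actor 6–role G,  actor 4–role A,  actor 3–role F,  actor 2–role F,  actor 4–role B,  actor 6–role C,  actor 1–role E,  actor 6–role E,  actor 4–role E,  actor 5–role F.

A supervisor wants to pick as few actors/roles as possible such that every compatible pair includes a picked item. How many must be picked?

5

The 5 edges actor 1–role E, actor 2–role F, actor 4–role A, actor 5–role B, actor 6–role G form a matching, so any vertex cover needs at least 5 vertices (one per matched edge).
Conversely {actor 1, actor 4, actor 5, actor 6, role F} meets every edge and has exactly 5 vertices, so 5 is optimal.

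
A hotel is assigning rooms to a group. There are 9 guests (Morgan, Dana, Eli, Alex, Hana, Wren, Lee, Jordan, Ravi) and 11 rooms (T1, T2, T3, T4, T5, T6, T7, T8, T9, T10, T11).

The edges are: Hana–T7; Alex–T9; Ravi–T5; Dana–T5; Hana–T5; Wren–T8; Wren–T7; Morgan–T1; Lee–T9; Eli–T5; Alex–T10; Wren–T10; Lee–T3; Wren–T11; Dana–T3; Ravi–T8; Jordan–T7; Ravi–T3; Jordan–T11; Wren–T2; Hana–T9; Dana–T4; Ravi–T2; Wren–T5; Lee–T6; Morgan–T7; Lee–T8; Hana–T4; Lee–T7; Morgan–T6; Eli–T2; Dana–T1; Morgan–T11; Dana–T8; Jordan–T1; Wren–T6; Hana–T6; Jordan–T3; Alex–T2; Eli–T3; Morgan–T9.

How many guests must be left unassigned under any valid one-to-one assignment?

0

For example, pair Morgan-T11, Dana-T5, Eli-T2, Alex-T9, Hana-T4, Wren-T10, Lee-T3, Jordan-T7, Ravi-T8.
This saturates every guest, so 9 is the maximum.
That matches 9 of the 9, leaving 0 unmatched; no matching can do better.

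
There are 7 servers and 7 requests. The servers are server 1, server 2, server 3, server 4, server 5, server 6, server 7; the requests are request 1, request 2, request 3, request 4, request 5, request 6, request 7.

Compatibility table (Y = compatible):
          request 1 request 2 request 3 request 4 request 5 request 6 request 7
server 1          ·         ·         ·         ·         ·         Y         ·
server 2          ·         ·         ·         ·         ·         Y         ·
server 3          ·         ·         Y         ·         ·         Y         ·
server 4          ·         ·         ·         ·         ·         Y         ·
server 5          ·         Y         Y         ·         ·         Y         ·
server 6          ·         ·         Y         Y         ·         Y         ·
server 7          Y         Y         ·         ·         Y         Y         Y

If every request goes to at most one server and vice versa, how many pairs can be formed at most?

5

A valid assignment of size 5: server 1–request 6, server 3–request 3, server 5–request 2, server 6–request 4, server 7–request 7.
The set {server 1, server 2, server 4} has only 1 neighbour ({request 6}), so by Hall's theorem at most 5 of the 7 servers can be matched.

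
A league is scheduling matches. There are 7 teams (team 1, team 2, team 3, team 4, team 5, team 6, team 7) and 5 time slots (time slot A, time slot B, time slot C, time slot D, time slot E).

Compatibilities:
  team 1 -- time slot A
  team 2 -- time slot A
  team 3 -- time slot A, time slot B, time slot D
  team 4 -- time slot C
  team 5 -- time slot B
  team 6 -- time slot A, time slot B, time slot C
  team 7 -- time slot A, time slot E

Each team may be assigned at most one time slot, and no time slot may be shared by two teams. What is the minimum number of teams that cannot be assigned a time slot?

One maximum matching: team 1→time slot A, team 3→time slot D, team 4→time slot C, team 5→time slot B, team 7→time slot E.
The set {team 1, team 2, team 4, team 5, team 6} has only 3 neighbours ({time slot A, time slot B, time slot C}), so by Hall's theorem at most 5 of the 7 teams can be matched.
That matches 5 of the 7, leaving 2 unmatched; no matching can do better.

2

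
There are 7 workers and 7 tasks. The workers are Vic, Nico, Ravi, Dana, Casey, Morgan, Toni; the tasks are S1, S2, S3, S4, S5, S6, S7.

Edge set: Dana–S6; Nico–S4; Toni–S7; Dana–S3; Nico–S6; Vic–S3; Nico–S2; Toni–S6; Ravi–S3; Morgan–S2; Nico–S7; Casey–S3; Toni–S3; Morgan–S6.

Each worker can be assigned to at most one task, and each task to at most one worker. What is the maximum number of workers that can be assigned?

A valid assignment of size 5: Vic-S3, Nico-S4, Dana-S6, Morgan-S2, Toni-S7.
The set {Vic, Ravi, Casey} has only 1 neighbour ({S3}), so by Hall's theorem at most 5 of the 7 workers can be matched.

5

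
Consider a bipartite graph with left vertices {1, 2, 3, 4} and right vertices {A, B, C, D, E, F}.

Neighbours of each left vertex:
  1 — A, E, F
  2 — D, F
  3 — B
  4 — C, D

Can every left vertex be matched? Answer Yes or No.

Yes

One maximum matching: 1–E, 2–F, 3–B, 4–C.
All 4 left vertices are covered.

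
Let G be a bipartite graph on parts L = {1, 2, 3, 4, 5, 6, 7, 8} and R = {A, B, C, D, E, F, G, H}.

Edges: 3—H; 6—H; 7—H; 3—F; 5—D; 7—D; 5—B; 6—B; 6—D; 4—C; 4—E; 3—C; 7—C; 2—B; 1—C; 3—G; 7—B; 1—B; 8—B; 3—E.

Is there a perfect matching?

The set {1, 2, 5, 6, 7, 8} has only 4 neighbours ({B, C, D, H}), so by Hall's theorem at most 6 of the 8 left vertices can be matched.
Hence no matching covers every left vertex.

No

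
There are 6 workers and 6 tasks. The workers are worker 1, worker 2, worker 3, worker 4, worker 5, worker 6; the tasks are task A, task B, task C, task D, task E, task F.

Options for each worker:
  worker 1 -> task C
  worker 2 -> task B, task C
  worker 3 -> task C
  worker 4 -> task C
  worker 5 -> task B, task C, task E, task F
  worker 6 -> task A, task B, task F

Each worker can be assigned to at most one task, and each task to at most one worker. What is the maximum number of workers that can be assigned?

4

For example, pair worker 1→task C, worker 2→task B, worker 5→task E, worker 6→task A.
The set {worker 1, worker 3, worker 4} has only 1 neighbour ({task C}), so by Hall's theorem at most 4 of the 6 workers can be matched.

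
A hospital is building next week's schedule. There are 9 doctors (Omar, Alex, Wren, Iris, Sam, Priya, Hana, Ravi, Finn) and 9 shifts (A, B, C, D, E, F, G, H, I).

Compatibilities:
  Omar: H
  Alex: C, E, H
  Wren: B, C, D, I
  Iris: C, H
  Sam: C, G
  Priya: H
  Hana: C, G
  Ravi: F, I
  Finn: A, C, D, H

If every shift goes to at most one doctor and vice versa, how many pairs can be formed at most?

7

For example, pair Omar–H, Alex–E, Wren–B, Iris–C, Sam–G, Ravi–F, Finn–D.
The set {Omar, Iris, Sam, Priya, Hana} has only 3 neighbours ({C, G, H}), so by Hall's theorem at most 7 of the 9 doctors can be matched.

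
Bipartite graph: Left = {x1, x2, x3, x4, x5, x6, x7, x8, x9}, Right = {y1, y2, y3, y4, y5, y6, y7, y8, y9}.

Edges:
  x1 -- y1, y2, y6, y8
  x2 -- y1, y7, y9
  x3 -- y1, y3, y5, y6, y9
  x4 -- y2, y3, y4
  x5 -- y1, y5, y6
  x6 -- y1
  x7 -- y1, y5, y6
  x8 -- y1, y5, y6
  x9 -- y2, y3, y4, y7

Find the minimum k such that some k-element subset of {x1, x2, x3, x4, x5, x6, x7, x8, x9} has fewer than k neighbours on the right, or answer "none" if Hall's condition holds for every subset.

Take S = {x5, x6, x7, x8}. Its neighbourhood is {y1, y5, y6}, so |N(S)| = 3 < |S| = 4.
Every subset of size less than 4 has at least as many neighbours as members, so 4 is the minimum.

4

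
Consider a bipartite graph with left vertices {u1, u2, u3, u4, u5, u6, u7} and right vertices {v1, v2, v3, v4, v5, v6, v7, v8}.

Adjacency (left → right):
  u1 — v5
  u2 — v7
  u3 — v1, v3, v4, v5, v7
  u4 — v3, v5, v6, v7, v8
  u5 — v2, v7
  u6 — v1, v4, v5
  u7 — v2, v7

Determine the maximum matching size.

6

One maximum matching: u1→v5, u2→v7, u3→v3, u4→v6, u5→v2, u6→v1.
The set {u2, u5, u7} has only 2 neighbours ({v2, v7}), so by Hall's theorem at most 6 of the 7 left vertices can be matched.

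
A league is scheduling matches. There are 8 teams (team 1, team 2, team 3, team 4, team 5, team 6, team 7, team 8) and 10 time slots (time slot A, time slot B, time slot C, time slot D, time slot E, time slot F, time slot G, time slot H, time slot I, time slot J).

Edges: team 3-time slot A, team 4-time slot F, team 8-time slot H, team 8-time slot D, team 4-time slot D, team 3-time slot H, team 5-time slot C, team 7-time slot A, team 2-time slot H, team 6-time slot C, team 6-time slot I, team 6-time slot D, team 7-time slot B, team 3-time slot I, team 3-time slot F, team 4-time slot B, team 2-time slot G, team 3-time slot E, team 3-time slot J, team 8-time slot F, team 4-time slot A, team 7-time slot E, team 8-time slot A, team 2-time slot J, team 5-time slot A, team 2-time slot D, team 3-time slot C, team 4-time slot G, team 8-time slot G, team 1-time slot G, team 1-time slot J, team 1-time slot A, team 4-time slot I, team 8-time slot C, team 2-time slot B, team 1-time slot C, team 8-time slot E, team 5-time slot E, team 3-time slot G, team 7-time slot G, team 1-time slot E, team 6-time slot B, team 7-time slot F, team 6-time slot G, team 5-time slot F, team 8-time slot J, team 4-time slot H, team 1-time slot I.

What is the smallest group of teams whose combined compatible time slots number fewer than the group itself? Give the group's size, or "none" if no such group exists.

A matching saturating every team exists, for instance team 1→time slot C, team 2→time slot H, team 3→time slot E, team 4→time slot D, team 5→time slot F, team 6→time slot I, team 7→time slot G, team 8→time slot J.
By Hall's marriage theorem, this means |N(S)| ≥ |S| for every subset S, so no violating subset exists.

none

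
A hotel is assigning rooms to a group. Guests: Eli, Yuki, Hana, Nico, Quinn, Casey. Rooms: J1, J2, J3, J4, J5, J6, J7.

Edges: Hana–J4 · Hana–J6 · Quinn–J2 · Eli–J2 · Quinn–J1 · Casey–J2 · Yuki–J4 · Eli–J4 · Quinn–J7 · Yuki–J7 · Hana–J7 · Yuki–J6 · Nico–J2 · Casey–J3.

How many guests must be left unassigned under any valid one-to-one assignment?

A valid assignment of size 6: Eli-J4, Yuki-J7, Hana-J6, Nico-J2, Quinn-J1, Casey-J3.
This saturates every guest, so 6 is the maximum.
That matches 6 of the 6, leaving 0 unmatched; no matching can do better.

0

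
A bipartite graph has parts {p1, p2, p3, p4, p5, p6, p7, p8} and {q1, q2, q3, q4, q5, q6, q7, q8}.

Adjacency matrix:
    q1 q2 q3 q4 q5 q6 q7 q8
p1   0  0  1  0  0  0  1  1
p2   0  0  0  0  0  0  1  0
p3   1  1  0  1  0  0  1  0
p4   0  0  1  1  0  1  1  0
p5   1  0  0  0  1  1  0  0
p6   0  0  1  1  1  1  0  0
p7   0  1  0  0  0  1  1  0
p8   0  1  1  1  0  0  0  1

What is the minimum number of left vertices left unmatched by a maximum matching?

A valid assignment of size 8: p1-q3, p2-q7, p3-q4, p4-q6, p5-q1, p6-q5, p7-q2, p8-q8.
This saturates every left vertex, so 8 is the maximum.
That matches 8 of the 8, leaving 0 unmatched; no matching can do better.

0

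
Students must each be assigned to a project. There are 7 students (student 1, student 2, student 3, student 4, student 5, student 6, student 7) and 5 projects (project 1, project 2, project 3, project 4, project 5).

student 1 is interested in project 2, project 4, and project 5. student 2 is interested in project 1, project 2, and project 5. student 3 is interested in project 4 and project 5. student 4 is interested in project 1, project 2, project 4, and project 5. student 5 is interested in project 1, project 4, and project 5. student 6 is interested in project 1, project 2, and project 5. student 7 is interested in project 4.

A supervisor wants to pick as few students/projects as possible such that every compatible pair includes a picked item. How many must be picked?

A maximum matching has 4 edges (e.g. student 1–project 2, student 2–project 1, student 3–project 5, student 4–project 4).
By König's theorem the minimum vertex cover has the same size. One such cover is {project 1, project 2, project 4, project 5}.

4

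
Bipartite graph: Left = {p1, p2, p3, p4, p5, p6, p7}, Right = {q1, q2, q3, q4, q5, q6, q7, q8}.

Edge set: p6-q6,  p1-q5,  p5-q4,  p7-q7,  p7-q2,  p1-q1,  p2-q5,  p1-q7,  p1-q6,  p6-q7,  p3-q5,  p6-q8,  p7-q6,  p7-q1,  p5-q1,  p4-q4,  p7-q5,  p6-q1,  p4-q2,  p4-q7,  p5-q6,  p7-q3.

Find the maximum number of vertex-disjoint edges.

6

For example, pair p1–q1, p2–q5, p4–q2, p5–q4, p6–q7, p7–q6.
The set {p2, p3} has only 1 neighbour ({q5}), so by Hall's theorem at most 6 of the 7 left vertices can be matched.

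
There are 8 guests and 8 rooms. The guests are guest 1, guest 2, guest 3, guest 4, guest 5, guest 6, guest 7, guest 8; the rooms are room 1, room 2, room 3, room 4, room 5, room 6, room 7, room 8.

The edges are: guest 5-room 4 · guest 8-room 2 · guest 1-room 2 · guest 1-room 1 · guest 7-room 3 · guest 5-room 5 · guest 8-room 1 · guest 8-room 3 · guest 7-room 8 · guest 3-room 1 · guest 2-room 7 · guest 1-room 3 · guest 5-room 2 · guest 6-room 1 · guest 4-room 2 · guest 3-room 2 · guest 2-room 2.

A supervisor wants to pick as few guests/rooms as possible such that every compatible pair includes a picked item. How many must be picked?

6

The 6 edges guest 1–room 3, guest 2–room 7, guest 3–room 1, guest 4–room 2, guest 5–room 5, guest 7–room 8 form a matching, so any vertex cover needs at least 6 vertices (one per matched edge).
Conversely {guest 2, guest 5, guest 7, room 1, room 2, room 3} meets every edge and has exactly 6 vertices, so 6 is optimal.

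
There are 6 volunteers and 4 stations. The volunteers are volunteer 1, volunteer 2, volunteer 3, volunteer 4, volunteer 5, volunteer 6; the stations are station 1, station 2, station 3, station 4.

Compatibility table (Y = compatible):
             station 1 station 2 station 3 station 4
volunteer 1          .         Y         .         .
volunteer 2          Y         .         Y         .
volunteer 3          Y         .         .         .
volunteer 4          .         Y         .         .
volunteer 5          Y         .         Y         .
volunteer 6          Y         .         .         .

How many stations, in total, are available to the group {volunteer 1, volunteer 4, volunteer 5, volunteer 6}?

The union of neighbours of {volunteer 1, volunteer 4, volunteer 5, volunteer 6} is {station 1, station 2, station 3}, which has 3 elements.
Since |N(S)| = 3 < |S| = 4, Hall's condition fails for this subset.

3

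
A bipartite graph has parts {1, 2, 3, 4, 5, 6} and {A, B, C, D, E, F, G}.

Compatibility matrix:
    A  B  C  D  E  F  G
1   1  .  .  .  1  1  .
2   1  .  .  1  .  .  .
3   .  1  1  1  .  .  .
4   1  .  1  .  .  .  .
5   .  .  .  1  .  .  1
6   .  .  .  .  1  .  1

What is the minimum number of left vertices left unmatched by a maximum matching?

For example, pair 1–F, 2–D, 3–B, 4–C, 5–G, 6–E.
All 6 left vertices are matched, so no larger matching exists.
That matches 6 of the 6, leaving 0 unmatched; no matching can do better.

0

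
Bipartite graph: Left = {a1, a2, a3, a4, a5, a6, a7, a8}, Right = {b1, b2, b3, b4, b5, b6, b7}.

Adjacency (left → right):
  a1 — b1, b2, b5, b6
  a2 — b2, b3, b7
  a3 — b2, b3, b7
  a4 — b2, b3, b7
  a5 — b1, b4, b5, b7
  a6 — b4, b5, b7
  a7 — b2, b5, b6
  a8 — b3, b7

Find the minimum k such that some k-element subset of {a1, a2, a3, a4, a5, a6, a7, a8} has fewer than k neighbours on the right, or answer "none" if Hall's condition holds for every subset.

Take S = {a2, a3, a4, a8}. Its neighbourhood is {b2, b3, b7}, so |N(S)| = 3 < |S| = 4.
Every subset of size less than 4 has at least as many neighbours as members, so 4 is the minimum.

4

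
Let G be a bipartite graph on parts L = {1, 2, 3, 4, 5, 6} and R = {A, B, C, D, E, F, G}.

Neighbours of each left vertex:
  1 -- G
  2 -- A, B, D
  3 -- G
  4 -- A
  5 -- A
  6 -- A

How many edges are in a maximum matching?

For example, pair 1-G, 2-B, 4-A.
The set {1, 3, 4, 5, 6} has only 2 neighbours ({A, G}), so by Hall's theorem at most 3 of the 6 left vertices can be matched.

3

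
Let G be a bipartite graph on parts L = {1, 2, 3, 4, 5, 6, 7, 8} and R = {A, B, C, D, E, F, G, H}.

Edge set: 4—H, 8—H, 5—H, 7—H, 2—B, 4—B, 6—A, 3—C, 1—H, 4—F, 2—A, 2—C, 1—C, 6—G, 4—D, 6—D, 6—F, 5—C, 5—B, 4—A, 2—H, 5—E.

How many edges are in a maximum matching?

6

One maximum matching: 1–H, 2–B, 3–C, 4–A, 5–E, 6–F.
The set {1, 3, 7, 8} has only 2 neighbours ({C, H}), so by Hall's theorem at most 6 of the 8 left vertices can be matched.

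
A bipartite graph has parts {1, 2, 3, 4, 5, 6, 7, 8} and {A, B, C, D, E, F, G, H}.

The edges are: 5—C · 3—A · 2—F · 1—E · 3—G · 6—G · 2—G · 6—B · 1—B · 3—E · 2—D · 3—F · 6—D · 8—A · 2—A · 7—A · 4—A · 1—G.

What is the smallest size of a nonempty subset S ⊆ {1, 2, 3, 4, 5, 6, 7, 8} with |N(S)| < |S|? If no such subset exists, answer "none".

2

Take S = {4, 7}. Its neighbourhood is {A}, so |N(S)| = 1 < |S| = 2.
No single vertex violates Hall's condition since each has at least one neighbour, so 2 is the minimum.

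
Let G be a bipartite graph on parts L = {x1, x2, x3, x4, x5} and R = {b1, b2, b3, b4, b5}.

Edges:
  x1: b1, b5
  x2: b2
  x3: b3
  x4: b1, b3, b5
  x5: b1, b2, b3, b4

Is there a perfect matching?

A valid assignment of size 5: x1–b1, x2–b2, x3–b3, x4–b5, x5–b4.
Every left vertex is matched, so this is a perfect matching.

Yes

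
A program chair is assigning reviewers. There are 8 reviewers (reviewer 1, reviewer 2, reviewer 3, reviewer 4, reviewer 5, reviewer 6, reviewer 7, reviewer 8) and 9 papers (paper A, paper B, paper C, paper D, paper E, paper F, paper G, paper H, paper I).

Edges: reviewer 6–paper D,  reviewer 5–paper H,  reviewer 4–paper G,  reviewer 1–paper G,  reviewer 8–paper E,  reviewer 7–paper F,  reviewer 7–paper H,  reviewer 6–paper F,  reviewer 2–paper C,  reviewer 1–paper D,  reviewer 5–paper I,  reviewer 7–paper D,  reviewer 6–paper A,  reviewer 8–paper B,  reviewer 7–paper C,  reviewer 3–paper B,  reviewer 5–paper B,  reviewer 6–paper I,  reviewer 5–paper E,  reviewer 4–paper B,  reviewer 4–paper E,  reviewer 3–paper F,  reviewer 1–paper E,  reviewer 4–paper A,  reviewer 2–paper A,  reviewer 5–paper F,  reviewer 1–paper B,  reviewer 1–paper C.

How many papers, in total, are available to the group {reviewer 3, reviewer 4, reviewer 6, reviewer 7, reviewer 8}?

The union of neighbours of {reviewer 3, reviewer 4, reviewer 6, reviewer 7, reviewer 8} is {paper A, paper B, paper C, paper D, paper E, paper F, paper G, paper H, paper I}, which has 9 elements.
Since |N(S)| = 9 ≥ |S| = 5, Hall's condition holds for this subset.

9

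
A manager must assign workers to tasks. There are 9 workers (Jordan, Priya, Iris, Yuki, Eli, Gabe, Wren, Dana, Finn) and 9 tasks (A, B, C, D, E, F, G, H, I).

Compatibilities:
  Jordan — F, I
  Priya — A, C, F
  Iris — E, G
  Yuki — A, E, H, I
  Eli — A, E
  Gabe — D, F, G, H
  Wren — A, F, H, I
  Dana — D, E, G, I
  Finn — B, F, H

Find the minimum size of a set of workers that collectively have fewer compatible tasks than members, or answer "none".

none

A matching saturating every worker exists, for instance Jordan→F, Priya→C, Iris→G, Yuki→I, Eli→A, Gabe→D, Wren→H, Dana→E, Finn→B.
By Hall's marriage theorem, this means |N(S)| ≥ |S| for every subset S, so no violating subset exists.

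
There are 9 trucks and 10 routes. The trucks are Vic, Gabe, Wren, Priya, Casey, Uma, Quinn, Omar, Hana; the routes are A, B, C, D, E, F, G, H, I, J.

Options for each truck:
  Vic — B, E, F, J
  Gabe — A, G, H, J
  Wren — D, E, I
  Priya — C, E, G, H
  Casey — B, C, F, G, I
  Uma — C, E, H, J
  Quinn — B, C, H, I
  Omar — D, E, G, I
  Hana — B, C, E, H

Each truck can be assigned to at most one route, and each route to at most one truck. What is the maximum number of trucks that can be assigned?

One maximum matching: Vic→E, Gabe→J, Wren→I, Priya→G, Casey→F, Uma→H, Quinn→C, Omar→D, Hana→B.
This saturates every truck, so 9 is the maximum.

9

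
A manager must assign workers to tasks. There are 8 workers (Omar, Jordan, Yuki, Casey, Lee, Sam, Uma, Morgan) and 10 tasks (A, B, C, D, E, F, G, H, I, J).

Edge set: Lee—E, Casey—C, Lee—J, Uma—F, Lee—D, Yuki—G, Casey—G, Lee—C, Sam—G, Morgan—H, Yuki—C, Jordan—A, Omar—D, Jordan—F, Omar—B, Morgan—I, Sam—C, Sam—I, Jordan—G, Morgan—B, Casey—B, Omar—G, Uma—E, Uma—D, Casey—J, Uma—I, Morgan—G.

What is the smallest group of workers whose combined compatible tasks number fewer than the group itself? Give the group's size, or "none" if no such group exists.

none

A matching saturating every worker exists, for instance Omar→G, Jordan→F, Yuki→C, Casey→J, Lee→E, Sam→I, Uma→D, Morgan→B.
By Hall's marriage theorem, this means |N(S)| ≥ |S| for every subset S, so no violating subset exists.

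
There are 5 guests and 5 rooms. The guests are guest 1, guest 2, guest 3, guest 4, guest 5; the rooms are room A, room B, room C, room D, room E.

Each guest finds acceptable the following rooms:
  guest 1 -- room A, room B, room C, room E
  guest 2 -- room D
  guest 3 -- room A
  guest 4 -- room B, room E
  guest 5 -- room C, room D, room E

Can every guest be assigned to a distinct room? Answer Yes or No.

For example, pair guest 1→room C, guest 2→room D, guest 3→room A, guest 4→room B, guest 5→room E.
All 5 guests are covered.

Yes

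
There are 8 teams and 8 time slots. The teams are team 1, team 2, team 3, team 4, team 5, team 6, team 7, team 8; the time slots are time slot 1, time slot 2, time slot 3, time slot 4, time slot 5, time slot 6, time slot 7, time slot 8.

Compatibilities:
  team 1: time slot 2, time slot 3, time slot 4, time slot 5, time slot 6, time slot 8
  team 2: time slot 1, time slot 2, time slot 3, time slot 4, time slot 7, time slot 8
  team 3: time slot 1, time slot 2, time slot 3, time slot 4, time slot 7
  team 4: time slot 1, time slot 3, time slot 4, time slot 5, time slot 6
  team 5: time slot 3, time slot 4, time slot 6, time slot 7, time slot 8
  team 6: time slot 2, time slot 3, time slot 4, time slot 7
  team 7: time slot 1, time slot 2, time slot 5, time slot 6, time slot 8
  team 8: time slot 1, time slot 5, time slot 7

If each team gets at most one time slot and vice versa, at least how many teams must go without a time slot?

0

A valid assignment of size 8: team 1–time slot 4, team 2–time slot 1, team 3–time slot 3, team 4–time slot 6, team 5–time slot 8, team 6–time slot 2, team 7–time slot 5, team 8–time slot 7.
All 8 teams are matched, so no larger matching exists.
That matches 8 of the 8, leaving 0 unmatched; no matching can do better.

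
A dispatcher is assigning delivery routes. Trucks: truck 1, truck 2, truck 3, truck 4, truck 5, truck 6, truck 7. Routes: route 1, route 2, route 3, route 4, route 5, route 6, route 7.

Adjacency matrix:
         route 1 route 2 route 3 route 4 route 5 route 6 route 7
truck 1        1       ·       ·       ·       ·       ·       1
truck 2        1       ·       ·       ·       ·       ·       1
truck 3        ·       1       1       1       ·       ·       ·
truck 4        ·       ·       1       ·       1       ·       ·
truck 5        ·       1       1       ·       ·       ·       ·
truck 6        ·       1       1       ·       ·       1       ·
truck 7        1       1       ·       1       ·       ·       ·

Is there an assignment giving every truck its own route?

For example, pair truck 1–route 1, truck 2–route 7, truck 3–route 4, truck 4–route 5, truck 5–route 3, truck 6–route 6, truck 7–route 2.
All 7 trucks are covered.

Yes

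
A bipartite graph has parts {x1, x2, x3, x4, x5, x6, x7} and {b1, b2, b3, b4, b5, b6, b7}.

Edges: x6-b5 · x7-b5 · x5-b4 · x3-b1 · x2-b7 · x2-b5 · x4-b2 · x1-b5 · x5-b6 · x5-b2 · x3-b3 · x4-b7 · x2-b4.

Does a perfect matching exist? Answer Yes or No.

The set {x1, x6, x7} has only 1 neighbour ({b5}), so by Hall's theorem at most 5 of the 7 left vertices can be matched.
Hence no matching covers every left vertex.

No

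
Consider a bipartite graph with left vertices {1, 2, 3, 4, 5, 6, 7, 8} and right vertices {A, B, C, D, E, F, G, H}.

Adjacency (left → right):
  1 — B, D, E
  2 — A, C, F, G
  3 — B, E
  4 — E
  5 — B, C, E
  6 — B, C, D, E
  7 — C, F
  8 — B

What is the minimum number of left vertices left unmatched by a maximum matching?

One maximum matching: 1-D, 2-G, 3-B, 4-E, 5-C, 7-F.
The set {1, 3, 4, 5, 6, 8} has only 4 neighbours ({B, C, D, E}), so by Hall's theorem at most 6 of the 8 left vertices can be matched.
That matches 6 of the 8, leaving 2 unmatched; no matching can do better.

2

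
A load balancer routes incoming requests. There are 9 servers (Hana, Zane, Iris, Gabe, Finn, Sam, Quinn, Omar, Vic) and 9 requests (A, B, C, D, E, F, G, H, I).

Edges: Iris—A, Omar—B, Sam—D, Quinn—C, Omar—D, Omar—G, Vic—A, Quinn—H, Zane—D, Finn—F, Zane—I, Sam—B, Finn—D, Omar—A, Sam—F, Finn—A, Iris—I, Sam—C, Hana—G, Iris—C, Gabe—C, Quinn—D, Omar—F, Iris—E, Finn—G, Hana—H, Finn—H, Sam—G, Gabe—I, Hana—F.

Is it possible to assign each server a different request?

A valid assignment of size 9: Hana–H, Zane–D, Iris–E, Gabe–I, Finn–G, Sam–F, Quinn–C, Omar–B, Vic–A.
All 9 servers are covered.

Yes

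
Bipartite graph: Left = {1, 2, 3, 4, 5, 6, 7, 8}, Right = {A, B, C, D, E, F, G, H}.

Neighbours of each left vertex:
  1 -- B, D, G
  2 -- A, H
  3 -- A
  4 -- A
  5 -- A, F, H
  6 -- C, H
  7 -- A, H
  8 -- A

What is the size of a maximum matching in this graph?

5

A valid assignment of size 5: 1-B, 2-H, 3-A, 5-F, 6-C.
The set {2, 3, 4, 7, 8} has only 2 neighbours ({A, H}), so by Hall's theorem at most 5 of the 8 left vertices can be matched.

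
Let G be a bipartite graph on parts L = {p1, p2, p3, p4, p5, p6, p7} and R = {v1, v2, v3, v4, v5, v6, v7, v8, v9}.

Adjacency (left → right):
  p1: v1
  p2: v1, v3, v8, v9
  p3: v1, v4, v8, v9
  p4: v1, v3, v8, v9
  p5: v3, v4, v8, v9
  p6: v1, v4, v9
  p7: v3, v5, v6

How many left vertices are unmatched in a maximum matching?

One maximum matching: p1–v1, p2–v8, p3–v4, p4–v9, p5–v3, p7–v6.
The set {p1, p2, p3, p4, p5, p6} has only 5 neighbours ({v1, v3, v4, v8, v9}), so by Hall's theorem at most 6 of the 7 left vertices can be matched.
That matches 6 of the 7, leaving 1 unmatched; no matching can do better.

1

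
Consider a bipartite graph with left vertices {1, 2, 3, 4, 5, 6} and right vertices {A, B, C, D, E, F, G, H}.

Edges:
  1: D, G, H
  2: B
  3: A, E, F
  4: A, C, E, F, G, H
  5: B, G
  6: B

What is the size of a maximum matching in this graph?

5

One maximum matching: 1→D, 2→B, 3→E, 4→A, 5→G.
The set {2, 6} has only 1 neighbour ({B}), so by Hall's theorem at most 5 of the 6 left vertices can be matched.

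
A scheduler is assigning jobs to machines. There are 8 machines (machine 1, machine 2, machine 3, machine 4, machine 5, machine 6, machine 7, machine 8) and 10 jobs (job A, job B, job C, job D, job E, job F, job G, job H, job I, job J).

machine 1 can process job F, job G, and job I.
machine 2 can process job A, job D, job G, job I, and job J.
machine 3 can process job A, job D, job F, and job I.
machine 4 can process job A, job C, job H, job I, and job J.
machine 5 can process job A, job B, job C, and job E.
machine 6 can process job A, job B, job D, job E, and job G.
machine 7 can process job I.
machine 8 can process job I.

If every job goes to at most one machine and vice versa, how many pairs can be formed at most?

One maximum matching: machine 1-job G, machine 2-job J, machine 3-job F, machine 4-job H, machine 5-job A, machine 6-job D, machine 7-job I.
The set {machine 7, machine 8} has only 1 neighbour ({job I}), so by Hall's theorem at most 7 of the 8 machines can be matched.

7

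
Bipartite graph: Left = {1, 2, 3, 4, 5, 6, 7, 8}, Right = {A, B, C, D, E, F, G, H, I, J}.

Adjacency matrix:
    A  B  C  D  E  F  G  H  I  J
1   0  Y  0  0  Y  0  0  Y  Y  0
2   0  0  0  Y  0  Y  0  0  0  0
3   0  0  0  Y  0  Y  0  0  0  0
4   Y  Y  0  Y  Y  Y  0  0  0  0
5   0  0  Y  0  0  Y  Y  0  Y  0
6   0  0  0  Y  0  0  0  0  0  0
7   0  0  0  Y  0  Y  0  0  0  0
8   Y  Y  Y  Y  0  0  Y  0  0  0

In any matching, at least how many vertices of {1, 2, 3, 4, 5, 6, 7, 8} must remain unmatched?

One maximum matching: 1-B, 2-D, 3-F, 4-A, 5-C, 8-G.
The set {2, 3, 6, 7} has only 2 neighbours ({D, F}), so by Hall's theorem at most 6 of the 8 left vertices can be matched.
That matches 6 of the 8, leaving 2 unmatched; no matching can do better.

2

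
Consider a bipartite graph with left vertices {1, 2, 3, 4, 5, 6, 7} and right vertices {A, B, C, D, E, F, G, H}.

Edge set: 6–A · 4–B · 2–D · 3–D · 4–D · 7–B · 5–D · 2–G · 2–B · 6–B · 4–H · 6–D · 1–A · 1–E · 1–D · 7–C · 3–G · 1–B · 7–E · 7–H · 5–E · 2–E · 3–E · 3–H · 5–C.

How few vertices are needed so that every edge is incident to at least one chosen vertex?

7

A maximum matching has 7 edges (e.g. 1–A, 2–G, 3–E, 4–H, 5–C, 6–D, 7–B).
By König's theorem the minimum vertex cover has the same size. One such cover is {1, 2, 3, 4, 5, 6, 7}.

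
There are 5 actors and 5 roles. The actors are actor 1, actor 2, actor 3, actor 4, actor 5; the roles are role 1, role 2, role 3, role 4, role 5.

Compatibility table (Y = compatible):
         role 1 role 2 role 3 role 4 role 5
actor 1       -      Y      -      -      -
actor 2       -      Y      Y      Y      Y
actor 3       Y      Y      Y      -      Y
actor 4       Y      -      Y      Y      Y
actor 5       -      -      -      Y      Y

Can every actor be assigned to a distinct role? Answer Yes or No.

Yes

For example, pair actor 1-role 2, actor 2-role 4, actor 3-role 1, actor 4-role 3, actor 5-role 5.
All 5 actors are covered.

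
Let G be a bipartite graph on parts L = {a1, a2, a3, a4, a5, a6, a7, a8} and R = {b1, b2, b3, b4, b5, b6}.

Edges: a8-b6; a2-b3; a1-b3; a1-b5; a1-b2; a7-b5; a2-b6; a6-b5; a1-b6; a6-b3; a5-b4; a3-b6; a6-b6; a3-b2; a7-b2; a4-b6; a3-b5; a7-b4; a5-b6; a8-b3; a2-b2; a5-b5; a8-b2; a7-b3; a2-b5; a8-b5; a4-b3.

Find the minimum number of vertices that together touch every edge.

5

A maximum matching has 5 edges (e.g. a1–b2, a2–b6, a3–b5, a4–b3, a5–b4).
By König's theorem the minimum vertex cover has the same size. One such cover is {b2, b3, b4, b5, b6}.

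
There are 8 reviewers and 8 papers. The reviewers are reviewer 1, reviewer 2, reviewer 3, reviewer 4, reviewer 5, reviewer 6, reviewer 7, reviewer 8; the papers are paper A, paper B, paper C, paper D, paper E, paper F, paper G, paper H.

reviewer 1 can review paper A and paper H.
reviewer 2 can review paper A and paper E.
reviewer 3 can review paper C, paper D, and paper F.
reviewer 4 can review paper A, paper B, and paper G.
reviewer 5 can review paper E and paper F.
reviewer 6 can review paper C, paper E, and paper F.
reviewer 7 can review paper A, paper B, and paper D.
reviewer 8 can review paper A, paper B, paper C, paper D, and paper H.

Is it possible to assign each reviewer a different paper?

Yes

One maximum matching: reviewer 1→paper H, reviewer 2→paper A, reviewer 3→paper C, reviewer 4→paper G, reviewer 5→paper F, reviewer 6→paper E, reviewer 7→paper D, reviewer 8→paper B.
Every reviewer is matched, so this is a perfect matching.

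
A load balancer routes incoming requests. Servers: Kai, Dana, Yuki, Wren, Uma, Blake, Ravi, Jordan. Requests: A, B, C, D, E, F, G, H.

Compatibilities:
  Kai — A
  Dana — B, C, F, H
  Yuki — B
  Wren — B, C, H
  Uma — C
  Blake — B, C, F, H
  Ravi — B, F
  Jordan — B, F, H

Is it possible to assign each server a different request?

The set {Dana, Yuki, Wren, Uma, Blake, Ravi, Jordan} has only 4 neighbours ({B, C, F, H}), so by Hall's theorem at most 5 of the 8 servers can be matched.
Hence no matching covers every server.

No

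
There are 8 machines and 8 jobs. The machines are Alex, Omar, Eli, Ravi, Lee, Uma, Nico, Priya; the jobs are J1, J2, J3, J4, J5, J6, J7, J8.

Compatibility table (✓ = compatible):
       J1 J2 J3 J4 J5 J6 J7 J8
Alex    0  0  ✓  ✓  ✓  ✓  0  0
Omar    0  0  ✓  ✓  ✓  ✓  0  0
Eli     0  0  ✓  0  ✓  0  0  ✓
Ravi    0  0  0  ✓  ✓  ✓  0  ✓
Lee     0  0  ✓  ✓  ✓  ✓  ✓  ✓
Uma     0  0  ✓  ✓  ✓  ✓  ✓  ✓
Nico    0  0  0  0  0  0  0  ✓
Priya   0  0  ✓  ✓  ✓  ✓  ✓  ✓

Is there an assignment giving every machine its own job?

No

The set {Alex, Omar, Eli, Ravi, Lee, Uma, Nico, Priya} has only 6 neighbours ({J3, J4, J5, J6, J7, J8}), so by Hall's theorem at most 6 of the 8 machines can be matched.
Hence no matching covers every machine.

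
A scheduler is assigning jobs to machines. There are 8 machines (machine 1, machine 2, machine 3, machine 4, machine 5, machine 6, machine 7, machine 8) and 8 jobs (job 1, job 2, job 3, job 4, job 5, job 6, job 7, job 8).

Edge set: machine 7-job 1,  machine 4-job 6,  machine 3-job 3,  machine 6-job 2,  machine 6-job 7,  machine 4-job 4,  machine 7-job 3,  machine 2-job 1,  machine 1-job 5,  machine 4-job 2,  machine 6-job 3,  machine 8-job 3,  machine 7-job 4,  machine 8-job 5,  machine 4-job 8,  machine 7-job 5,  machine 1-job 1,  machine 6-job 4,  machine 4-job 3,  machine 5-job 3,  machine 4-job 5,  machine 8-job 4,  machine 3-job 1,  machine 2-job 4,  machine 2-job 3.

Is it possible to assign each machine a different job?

The set {machine 1, machine 2, machine 3, machine 5, machine 7, machine 8} has only 4 neighbours ({job 1, job 3, job 4, job 5}), so by Hall's theorem at most 6 of the 8 machines can be matched.
Hence no matching covers every machine.

No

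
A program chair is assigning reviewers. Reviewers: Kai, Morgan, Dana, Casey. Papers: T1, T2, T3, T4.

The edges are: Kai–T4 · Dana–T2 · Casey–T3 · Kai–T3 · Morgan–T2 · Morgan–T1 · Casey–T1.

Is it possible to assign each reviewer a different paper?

Yes

One maximum matching: Kai–T4, Morgan–T1, Dana–T2, Casey–T3.
Every reviewer is matched, so this is a perfect matching.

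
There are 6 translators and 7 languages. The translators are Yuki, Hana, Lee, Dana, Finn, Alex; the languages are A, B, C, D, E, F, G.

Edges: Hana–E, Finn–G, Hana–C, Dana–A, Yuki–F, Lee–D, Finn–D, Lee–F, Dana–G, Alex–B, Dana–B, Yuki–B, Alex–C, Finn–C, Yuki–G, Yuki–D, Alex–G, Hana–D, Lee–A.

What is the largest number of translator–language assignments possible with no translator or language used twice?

6

One maximum matching: Yuki–F, Hana–E, Lee–D, Dana–G, Finn–C, Alex–B.
This saturates every translator, so 6 is the maximum.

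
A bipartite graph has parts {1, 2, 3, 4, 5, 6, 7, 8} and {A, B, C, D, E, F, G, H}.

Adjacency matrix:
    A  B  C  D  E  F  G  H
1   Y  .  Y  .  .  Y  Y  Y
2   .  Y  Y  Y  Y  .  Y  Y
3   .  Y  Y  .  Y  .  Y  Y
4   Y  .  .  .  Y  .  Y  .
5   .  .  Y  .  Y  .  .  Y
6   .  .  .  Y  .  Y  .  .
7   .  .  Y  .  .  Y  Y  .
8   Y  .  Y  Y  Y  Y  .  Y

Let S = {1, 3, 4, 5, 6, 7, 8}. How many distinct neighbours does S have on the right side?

8

The union of neighbours of {1, 3, 4, 5, 6, 7, 8} is {A, B, C, D, E, F, G, H}, which has 8 elements.
Since |N(S)| = 8 ≥ |S| = 7, Hall's condition holds for this subset.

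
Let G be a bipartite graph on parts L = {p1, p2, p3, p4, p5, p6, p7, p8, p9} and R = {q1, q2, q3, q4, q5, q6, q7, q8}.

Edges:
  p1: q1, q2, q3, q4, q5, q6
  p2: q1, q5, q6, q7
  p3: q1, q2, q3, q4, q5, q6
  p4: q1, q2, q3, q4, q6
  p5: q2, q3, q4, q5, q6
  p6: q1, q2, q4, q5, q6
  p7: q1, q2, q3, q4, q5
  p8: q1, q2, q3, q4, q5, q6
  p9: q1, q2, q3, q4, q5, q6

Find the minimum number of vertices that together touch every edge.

7

A maximum matching has 7 edges (e.g. p1–q2, p2–q7, p3–q5, p4–q3, p5–q6, p6–q1, p7–q4).
By König's theorem the minimum vertex cover has the same size. One such cover is {p2, q1, q2, q3, q4, q5, q6}.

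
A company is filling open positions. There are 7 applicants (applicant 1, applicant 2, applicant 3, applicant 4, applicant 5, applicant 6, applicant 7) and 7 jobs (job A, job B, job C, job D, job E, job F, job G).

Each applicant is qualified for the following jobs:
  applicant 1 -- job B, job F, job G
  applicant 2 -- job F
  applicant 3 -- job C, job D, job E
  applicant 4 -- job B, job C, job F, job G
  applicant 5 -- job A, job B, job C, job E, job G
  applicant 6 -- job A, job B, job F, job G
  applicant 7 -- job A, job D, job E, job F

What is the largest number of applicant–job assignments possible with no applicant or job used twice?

7

One maximum matching: applicant 1→job B, applicant 2→job F, applicant 3→job D, applicant 4→job C, applicant 5→job E, applicant 6→job G, applicant 7→job A.
All 7 applicants are matched, so no larger matching exists.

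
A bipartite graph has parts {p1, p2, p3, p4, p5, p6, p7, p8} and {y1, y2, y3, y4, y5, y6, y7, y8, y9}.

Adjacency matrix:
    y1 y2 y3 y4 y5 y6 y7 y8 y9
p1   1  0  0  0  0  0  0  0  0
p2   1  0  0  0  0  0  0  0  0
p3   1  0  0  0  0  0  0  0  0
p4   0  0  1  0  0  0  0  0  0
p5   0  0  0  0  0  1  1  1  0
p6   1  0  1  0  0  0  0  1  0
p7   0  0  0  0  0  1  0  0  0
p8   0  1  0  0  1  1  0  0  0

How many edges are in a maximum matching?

One maximum matching: p1→y1, p4→y3, p5→y7, p6→y8, p7→y6, p8→y2.
The set {p1, p2, p3} has only 1 neighbour ({y1}), so by Hall's theorem at most 6 of the 8 left vertices can be matched.

6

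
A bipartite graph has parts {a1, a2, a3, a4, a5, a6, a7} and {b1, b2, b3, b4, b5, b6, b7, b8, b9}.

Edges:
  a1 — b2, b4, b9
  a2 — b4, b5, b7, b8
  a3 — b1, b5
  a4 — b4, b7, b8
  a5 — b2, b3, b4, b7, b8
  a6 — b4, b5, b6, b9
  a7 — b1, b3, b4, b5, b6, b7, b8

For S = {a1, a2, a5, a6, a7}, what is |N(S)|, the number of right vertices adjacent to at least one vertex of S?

The union of neighbours of {a1, a2, a5, a6, a7} is {b1, b2, b3, b4, b5, b6, b7, b8, b9}, which has 9 elements.
Since |N(S)| = 9 ≥ |S| = 5, Hall's condition holds for this subset.

9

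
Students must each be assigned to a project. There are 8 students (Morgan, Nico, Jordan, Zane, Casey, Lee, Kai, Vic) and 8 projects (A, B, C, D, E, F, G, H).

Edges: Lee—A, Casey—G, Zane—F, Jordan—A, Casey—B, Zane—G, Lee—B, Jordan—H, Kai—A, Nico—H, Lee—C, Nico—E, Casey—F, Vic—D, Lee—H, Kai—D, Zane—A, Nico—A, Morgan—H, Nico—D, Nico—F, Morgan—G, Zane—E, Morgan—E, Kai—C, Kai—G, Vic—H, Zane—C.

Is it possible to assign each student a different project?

For example, pair Morgan→E, Nico→F, Jordan→H, Zane→A, Casey→B, Lee→C, Kai→G, Vic→D.
All 8 students are covered.

Yes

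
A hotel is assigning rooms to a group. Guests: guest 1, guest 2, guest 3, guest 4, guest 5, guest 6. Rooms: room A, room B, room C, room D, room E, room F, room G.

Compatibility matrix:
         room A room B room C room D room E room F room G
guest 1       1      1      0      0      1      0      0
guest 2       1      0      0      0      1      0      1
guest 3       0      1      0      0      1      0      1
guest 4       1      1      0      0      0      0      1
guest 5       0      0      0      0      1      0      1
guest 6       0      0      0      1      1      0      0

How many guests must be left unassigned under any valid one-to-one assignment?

For example, pair guest 1-room B, guest 2-room A, guest 3-room E, guest 4-room G, guest 6-room D.
The set {guest 1, guest 2, guest 3, guest 4, guest 5} has only 4 neighbours ({room A, room B, room E, room G}), so by Hall's theorem at most 5 of the 6 guests can be matched.
That matches 5 of the 6, leaving 1 unmatched; no matching can do better.

1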